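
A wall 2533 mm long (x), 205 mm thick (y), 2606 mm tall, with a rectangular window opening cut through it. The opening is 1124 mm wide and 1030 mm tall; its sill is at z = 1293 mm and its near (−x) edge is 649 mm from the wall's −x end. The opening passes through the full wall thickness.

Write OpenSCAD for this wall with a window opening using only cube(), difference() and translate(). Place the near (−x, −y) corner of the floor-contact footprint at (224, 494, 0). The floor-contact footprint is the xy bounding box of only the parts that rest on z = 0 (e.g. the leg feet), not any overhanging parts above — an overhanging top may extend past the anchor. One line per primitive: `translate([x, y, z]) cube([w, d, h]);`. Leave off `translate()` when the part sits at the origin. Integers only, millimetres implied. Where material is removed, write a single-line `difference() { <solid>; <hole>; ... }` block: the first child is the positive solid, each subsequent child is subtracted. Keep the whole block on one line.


difference() { translate([224, 494, 0]) cube([2533, 205, 2606]); translate([873, 494, 1293]) cube([1124, 205, 1030]); }


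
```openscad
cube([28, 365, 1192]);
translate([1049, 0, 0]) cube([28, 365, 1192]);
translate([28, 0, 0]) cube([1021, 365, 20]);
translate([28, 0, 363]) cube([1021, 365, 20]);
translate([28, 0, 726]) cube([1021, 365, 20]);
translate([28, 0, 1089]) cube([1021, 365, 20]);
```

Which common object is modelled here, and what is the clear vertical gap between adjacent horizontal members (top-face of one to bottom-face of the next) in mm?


A bookshelf. The clear shelf gap is 343 mm.

Two tall side panels with 4 horizontal boards between them — a bookshelf. The first two shelf undersides are at z = 0 and z = 363; with shelf thickness 20, the clear gap is 363 − 0 − 20 = 343 mm.


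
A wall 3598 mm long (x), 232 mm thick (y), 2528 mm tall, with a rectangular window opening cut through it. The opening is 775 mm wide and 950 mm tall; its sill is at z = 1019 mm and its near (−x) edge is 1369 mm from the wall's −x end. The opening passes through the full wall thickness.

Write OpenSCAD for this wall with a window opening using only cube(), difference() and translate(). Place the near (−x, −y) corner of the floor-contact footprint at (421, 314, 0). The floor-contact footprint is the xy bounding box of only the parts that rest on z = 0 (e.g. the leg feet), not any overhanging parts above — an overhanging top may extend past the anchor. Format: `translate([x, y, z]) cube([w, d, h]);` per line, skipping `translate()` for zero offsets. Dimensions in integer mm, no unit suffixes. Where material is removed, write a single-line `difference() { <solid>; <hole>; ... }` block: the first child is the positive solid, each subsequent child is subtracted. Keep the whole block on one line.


difference() { translate([421, 314, 0]) cube([3598, 232, 2528]); translate([1790, 314, 1019]) cube([775, 232, 950]); }


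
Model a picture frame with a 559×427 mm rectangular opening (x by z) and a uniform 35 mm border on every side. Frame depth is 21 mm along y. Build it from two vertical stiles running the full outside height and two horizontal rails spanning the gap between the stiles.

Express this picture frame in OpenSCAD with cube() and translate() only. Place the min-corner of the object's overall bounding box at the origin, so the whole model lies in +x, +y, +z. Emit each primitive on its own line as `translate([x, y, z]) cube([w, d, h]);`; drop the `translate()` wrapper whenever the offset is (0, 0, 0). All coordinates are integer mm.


cube([35, 21, 497]);
translate([594, 0, 0]) cube([35, 21, 497]);
translate([35, 0, 0]) cube([559, 21, 35]);
translate([35, 0, 462]) cube([559, 21, 35]);


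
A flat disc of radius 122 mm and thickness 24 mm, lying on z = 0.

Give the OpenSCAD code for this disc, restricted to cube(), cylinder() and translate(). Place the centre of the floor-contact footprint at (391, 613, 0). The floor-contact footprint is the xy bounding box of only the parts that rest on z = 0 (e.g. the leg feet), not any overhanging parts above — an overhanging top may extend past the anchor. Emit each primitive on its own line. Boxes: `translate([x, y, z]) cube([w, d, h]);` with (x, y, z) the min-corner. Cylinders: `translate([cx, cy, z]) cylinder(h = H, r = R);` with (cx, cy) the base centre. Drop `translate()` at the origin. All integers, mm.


translate([391, 613, 0]) cylinder(h = 24, r = 122);


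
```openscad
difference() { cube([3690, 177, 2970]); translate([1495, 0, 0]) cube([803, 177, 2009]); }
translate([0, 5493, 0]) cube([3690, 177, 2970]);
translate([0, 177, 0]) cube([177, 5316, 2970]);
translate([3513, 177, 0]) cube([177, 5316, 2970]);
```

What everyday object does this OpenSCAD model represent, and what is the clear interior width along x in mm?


A single room. The interior width is 3336 mm.

Four walls enclosing a rectangle with a door in the front wall — a room. Outside width 3690 minus two 177 mm walls gives 3336 mm.


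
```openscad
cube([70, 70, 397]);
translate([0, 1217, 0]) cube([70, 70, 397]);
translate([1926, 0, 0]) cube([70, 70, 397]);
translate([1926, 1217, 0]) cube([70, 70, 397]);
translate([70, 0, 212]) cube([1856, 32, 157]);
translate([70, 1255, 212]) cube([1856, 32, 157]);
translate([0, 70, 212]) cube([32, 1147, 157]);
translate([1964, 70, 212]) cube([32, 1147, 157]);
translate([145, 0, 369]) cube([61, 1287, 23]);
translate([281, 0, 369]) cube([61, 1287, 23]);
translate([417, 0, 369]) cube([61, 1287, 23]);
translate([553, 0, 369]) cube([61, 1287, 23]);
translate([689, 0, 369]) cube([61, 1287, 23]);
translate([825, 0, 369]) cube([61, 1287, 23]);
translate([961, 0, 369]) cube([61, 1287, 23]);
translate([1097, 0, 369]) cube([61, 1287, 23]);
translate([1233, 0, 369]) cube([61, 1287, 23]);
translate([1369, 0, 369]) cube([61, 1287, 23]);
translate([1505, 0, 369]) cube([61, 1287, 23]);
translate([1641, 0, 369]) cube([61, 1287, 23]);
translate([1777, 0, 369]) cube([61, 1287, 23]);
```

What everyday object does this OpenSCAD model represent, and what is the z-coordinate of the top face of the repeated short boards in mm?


A bed frame. The slat-top height is 392 mm.

Four posts, four rails, and a row of slats — a bed frame. Slats sit on the rails at z = 212 + 157 = 369; with slat thickness 23, the top is 392 mm.


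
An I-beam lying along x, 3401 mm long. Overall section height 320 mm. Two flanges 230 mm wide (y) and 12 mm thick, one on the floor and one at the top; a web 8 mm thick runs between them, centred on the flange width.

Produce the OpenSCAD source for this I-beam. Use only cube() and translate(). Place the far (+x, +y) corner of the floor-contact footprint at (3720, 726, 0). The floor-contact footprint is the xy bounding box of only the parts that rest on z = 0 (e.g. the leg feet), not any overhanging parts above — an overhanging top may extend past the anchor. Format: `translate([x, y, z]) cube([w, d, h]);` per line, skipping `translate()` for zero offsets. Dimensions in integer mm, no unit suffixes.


translate([319, 496, 0]) cube([3401, 230, 12]);
translate([319, 607, 12]) cube([3401, 8, 296]);
translate([319, 496, 308]) cube([3401, 230, 12]);


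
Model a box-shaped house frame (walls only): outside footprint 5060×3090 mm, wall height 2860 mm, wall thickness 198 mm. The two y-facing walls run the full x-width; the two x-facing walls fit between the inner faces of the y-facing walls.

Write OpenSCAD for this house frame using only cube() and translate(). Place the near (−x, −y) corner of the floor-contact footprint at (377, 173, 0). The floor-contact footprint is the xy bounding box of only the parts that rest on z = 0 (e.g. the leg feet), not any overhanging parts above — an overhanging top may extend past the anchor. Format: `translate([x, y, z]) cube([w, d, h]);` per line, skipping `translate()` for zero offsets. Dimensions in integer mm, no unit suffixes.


translate([377, 173, 0]) cube([5060, 198, 2860]);
translate([377, 3065, 0]) cube([5060, 198, 2860]);
translate([377, 371, 0]) cube([198, 2694, 2860]);
translate([5239, 371, 0]) cube([198, 2694, 2860]);


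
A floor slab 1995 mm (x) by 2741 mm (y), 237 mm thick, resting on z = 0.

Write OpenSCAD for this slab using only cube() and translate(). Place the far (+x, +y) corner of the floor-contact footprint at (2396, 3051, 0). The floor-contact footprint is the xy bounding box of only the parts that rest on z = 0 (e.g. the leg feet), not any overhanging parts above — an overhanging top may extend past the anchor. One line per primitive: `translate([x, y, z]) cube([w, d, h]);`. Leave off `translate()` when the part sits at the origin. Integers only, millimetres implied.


translate([401, 310, 0]) cube([1995, 2741, 237]);


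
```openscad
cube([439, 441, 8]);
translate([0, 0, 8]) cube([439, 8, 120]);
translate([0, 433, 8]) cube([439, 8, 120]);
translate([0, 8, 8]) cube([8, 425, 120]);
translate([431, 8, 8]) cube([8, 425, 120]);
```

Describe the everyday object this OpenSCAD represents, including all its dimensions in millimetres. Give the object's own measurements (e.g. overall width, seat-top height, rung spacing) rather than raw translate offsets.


An open-topped rectangular box: outside dimensions 439×441×128 mm, with a uniform wall and base thickness of 8 mm. The base is a full 439×441 slab on the floor; four walls sit on top of the base. The front and back walls (the −y and +y sides) span the full width; the two side walls fit between them.


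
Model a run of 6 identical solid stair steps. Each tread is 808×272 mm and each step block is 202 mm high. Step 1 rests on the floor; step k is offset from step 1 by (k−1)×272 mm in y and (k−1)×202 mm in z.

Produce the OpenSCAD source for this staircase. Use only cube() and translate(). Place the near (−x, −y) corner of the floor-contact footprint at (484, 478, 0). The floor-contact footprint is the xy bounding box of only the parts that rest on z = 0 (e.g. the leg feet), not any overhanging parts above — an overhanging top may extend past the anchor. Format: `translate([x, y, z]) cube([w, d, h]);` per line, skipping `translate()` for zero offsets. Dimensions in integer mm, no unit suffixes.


translate([484, 478, 0]) cube([808, 272, 202]);
translate([484, 750, 202]) cube([808, 272, 202]);
translate([484, 1022, 404]) cube([808, 272, 202]);
translate([484, 1294, 606]) cube([808, 272, 202]);
translate([484, 1566, 808]) cube([808, 272, 202]);
translate([484, 1838, 1010]) cube([808, 272, 202]);


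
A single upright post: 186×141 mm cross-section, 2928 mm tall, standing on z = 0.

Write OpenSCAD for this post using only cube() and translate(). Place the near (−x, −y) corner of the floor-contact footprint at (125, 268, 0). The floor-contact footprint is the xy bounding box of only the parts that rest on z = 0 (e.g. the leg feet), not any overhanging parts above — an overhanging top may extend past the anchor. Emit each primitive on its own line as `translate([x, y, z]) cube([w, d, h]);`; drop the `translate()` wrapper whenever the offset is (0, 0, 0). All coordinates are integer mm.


translate([125, 268, 0]) cube([186, 141, 2928]);


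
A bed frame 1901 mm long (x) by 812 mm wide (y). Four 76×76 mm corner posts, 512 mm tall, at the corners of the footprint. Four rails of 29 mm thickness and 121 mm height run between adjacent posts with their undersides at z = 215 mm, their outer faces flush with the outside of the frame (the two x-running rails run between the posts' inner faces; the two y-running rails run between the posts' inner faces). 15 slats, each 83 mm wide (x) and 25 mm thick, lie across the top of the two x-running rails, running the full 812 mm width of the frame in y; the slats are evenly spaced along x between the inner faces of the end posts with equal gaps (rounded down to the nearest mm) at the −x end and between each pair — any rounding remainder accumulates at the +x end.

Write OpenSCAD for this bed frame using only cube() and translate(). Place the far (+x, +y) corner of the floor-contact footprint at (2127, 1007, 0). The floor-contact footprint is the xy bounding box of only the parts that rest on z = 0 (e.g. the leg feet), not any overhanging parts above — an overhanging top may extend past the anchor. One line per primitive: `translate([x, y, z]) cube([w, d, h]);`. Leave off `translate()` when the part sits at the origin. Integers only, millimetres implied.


translate([226, 195, 0]) cube([76, 76, 512]);
translate([226, 931, 0]) cube([76, 76, 512]);
translate([2051, 195, 0]) cube([76, 76, 512]);
translate([2051, 931, 0]) cube([76, 76, 512]);
translate([302, 195, 215]) cube([1749, 29, 121]);
translate([302, 978, 215]) cube([1749, 29, 121]);
translate([226, 271, 215]) cube([29, 660, 121]);
translate([2098, 271, 215]) cube([29, 660, 121]);
translate([333, 195, 336]) cube([83, 812, 25]);
translate([447, 195, 336]) cube([83, 812, 25]);
translate([561, 195, 336]) cube([83, 812, 25]);
translate([675, 195, 336]) cube([83, 812, 25]);
translate([789, 195, 336]) cube([83, 812, 25]);
translate([903, 195, 336]) cube([83, 812, 25]);
translate([1017, 195, 336]) cube([83, 812, 25]);
translate([1131, 195, 336]) cube([83, 812, 25]);
translate([1245, 195, 336]) cube([83, 812, 25]);
translate([1359, 195, 336]) cube([83, 812, 25]);
translate([1473, 195, 336]) cube([83, 812, 25]);
translate([1587, 195, 336]) cube([83, 812, 25]);
translate([1701, 195, 336]) cube([83, 812, 25]);
translate([1815, 195, 336]) cube([83, 812, 25]);
translate([1929, 195, 336]) cube([83, 812, 25]);


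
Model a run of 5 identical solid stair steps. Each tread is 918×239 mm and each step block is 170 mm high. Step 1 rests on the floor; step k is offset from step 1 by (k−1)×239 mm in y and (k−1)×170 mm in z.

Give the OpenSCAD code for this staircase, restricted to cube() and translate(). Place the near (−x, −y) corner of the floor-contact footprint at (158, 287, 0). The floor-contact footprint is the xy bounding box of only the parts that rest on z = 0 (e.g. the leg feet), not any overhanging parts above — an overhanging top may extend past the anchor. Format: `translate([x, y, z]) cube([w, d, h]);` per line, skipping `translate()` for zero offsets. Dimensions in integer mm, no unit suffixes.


translate([158, 287, 0]) cube([918, 239, 170]);
translate([158, 526, 170]) cube([918, 239, 170]);
translate([158, 765, 340]) cube([918, 239, 170]);
translate([158, 1004, 510]) cube([918, 239, 170]);
translate([158, 1243, 680]) cube([918, 239, 170]);


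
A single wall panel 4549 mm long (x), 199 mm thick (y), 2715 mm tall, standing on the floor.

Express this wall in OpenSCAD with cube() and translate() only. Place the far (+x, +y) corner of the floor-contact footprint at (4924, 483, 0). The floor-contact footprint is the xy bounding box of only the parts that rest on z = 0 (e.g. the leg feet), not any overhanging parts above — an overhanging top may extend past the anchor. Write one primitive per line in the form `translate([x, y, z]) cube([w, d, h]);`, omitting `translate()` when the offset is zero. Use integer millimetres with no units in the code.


translate([375, 284, 0]) cube([4549, 199, 2715]);


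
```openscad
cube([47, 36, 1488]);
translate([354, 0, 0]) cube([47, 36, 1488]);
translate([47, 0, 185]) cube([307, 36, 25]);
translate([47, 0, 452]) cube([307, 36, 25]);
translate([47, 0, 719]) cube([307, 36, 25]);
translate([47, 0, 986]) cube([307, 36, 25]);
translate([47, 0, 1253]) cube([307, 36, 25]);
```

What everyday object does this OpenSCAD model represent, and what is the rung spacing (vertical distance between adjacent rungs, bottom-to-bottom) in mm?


A ladder. The rung spacing is 267 mm.

Two tall 47×36 posts with 5 short bars between them — a ladder. Adjacent rungs sit at z = 185 and z = 452, so the spacing is 452 − 185 = 267 mm.


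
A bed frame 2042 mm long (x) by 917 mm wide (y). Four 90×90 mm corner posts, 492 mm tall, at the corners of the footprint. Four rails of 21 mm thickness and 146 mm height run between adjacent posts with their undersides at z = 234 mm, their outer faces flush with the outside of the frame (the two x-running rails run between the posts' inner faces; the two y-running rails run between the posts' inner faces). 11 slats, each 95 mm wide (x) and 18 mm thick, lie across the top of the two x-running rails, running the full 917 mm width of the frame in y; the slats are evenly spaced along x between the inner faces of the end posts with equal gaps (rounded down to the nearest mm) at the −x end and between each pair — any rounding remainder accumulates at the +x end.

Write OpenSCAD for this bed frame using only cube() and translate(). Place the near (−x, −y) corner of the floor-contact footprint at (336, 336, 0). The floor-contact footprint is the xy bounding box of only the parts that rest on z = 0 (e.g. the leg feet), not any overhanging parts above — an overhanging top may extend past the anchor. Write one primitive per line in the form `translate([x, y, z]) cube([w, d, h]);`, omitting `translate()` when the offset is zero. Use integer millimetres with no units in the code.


translate([336, 336, 0]) cube([90, 90, 492]);
translate([336, 1163, 0]) cube([90, 90, 492]);
translate([2288, 336, 0]) cube([90, 90, 492]);
translate([2288, 1163, 0]) cube([90, 90, 492]);
translate([426, 336, 234]) cube([1862, 21, 146]);
translate([426, 1232, 234]) cube([1862, 21, 146]);
translate([336, 426, 234]) cube([21, 737, 146]);
translate([2357, 426, 234]) cube([21, 737, 146]);
translate([494, 336, 380]) cube([95, 917, 18]);
translate([657, 336, 380]) cube([95, 917, 18]);
translate([820, 336, 380]) cube([95, 917, 18]);
translate([983, 336, 380]) cube([95, 917, 18]);
translate([1146, 336, 380]) cube([95, 917, 18]);
translate([1309, 336, 380]) cube([95, 917, 18]);
translate([1472, 336, 380]) cube([95, 917, 18]);
translate([1635, 336, 380]) cube([95, 917, 18]);
translate([1798, 336, 380]) cube([95, 917, 18]);
translate([1961, 336, 380]) cube([95, 917, 18]);
translate([2124, 336, 380]) cube([95, 917, 18]);


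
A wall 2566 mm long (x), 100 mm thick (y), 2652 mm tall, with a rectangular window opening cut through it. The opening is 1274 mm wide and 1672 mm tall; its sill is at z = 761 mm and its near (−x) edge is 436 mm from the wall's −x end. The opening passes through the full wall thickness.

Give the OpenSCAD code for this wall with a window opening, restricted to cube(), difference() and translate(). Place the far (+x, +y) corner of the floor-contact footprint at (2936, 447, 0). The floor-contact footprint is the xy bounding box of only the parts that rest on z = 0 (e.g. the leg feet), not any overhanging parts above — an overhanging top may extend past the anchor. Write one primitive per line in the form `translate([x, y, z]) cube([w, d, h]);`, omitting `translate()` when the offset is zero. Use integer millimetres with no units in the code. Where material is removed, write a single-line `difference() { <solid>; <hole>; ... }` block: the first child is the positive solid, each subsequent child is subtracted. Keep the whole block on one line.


difference() { translate([370, 347, 0]) cube([2566, 100, 2652]); translate([806, 347, 761]) cube([1274, 100, 1672]); }


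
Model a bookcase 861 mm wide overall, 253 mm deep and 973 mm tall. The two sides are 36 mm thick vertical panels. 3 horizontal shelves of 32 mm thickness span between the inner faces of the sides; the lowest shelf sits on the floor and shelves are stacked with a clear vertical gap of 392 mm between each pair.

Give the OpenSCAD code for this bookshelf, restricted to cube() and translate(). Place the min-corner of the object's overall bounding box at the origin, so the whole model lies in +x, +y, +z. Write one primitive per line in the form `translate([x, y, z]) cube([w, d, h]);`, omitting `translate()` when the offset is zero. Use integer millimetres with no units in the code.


cube([36, 253, 973]);
translate([825, 0, 0]) cube([36, 253, 973]);
translate([36, 0, 0]) cube([789, 253, 32]);
translate([36, 0, 424]) cube([789, 253, 32]);
translate([36, 0, 848]) cube([789, 253, 32]);


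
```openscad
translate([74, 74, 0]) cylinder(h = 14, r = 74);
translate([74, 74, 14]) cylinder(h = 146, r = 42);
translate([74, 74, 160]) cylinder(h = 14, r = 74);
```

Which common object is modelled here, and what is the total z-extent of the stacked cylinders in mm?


A spool. The overall height is 174 mm.

Three coaxial cylinders, large–small–large — a spool. Two 14 mm flanges and a 146 mm core give 14 + 146 + 14 = 174 mm.


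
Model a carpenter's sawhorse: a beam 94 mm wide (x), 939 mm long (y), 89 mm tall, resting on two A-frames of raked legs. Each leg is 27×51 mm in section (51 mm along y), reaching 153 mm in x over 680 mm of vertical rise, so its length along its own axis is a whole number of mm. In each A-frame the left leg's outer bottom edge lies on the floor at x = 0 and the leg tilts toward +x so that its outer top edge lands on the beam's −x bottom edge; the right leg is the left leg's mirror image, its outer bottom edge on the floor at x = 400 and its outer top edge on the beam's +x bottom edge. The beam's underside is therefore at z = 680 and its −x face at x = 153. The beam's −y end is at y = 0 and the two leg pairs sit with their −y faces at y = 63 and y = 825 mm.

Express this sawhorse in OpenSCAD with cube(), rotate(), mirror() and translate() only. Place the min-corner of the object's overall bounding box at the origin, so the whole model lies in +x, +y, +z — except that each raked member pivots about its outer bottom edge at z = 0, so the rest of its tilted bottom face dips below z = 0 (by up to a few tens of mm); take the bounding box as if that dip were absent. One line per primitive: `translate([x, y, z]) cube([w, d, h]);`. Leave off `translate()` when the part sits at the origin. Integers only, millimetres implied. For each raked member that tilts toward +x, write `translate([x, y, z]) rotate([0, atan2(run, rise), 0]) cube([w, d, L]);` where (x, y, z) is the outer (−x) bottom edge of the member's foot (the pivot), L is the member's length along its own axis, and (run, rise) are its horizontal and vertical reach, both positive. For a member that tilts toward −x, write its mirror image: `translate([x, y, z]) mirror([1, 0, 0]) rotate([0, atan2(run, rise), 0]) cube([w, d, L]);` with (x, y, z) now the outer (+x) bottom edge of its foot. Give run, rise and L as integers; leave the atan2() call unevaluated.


translate([153, 0, 680]) cube([94, 939, 89]);
translate([0, 63, 0]) rotate([0, atan2(153, 680), 0]) cube([27, 51, 697]);
translate([400, 63, 0]) mirror([1, 0, 0]) rotate([0, atan2(153, 680), 0]) cube([27, 51, 697]);
translate([0, 825, 0]) rotate([0, atan2(153, 680), 0]) cube([27, 51, 697]);
translate([400, 825, 0]) mirror([1, 0, 0]) rotate([0, atan2(153, 680), 0]) cube([27, 51, 697]);


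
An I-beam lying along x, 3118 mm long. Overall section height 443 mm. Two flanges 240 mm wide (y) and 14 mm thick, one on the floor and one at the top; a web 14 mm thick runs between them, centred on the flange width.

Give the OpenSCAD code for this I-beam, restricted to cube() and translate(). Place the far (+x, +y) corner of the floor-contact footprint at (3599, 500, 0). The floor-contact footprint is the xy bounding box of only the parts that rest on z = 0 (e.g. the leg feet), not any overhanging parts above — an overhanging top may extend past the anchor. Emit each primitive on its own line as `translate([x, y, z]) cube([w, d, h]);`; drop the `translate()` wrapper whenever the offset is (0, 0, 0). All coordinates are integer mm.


translate([481, 260, 0]) cube([3118, 240, 14]);
translate([481, 373, 14]) cube([3118, 14, 415]);
translate([481, 260, 429]) cube([3118, 240, 14]);


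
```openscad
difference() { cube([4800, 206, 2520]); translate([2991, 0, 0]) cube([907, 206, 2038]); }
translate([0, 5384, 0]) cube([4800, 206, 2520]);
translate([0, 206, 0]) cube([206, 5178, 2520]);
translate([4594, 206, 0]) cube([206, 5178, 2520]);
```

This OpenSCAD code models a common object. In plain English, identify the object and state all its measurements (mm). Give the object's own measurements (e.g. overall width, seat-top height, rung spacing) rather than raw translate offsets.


A single room: four walls, each 2520 mm tall and 206 mm thick, enclosing an outside footprint 4800×5590 mm (x × y), no floor or roof. The front and back walls (−y and +y sides) run the full x-width; the side walls fit between their inner faces. A door opening 907 mm wide and 2038 mm tall is cut through the front wall from the floor up, its −x edge 2991 mm from the wall's −x end.


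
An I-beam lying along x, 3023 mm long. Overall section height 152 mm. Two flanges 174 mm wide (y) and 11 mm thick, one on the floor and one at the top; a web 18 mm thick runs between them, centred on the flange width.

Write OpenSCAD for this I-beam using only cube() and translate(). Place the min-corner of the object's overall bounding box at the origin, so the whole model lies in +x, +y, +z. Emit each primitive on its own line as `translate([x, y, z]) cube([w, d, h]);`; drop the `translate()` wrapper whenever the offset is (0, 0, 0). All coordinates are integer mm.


cube([3023, 174, 11]);
translate([0, 78, 11]) cube([3023, 18, 130]);
translate([0, 0, 141]) cube([3023, 174, 11]);


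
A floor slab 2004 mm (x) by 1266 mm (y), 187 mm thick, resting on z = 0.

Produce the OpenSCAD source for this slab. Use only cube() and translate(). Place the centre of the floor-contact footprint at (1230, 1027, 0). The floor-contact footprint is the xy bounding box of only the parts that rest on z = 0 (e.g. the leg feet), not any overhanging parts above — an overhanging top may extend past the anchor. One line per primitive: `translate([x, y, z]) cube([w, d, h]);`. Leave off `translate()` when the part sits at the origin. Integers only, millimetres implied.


translate([228, 394, 0]) cube([2004, 1266, 187]);


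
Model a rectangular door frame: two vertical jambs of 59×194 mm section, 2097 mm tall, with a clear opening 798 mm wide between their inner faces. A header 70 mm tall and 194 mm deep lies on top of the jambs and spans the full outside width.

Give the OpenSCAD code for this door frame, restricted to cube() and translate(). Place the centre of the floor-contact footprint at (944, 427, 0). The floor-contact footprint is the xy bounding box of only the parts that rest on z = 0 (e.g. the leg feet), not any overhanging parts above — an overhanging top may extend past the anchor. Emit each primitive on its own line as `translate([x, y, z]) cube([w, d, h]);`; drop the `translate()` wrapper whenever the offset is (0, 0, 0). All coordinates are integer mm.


translate([486, 330, 0]) cube([59, 194, 2097]);
translate([1343, 330, 0]) cube([59, 194, 2097]);
translate([486, 330, 2097]) cube([916, 194, 70]);


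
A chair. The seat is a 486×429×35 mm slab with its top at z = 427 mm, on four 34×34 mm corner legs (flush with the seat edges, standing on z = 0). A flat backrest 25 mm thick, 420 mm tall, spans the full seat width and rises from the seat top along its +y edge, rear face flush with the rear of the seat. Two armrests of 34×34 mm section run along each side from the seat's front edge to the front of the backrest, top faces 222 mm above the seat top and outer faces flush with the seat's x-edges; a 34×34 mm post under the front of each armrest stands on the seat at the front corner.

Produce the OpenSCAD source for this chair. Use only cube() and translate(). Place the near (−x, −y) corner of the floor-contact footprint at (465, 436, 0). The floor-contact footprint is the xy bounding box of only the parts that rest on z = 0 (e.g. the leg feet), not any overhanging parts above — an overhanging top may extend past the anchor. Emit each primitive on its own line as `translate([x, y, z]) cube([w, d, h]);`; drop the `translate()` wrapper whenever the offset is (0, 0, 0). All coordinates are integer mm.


// leg_h = 427 - 35 = 392
// arm post h = 222 - 34 = 188
translate([465, 436, 392]) cube([486, 429, 35]);
translate([465, 436, 0]) cube([34, 34, 392]);
translate([917, 436, 0]) cube([34, 34, 392]);
translate([465, 831, 0]) cube([34, 34, 392]);
translate([917, 831, 0]) cube([34, 34, 392]);
translate([465, 840, 427]) cube([486, 25, 420]);
translate([465, 436, 615]) cube([34, 404, 34]);
translate([917, 436, 615]) cube([34, 404, 34]);
translate([465, 436, 427]) cube([34, 34, 188]);
translate([917, 436, 427]) cube([34, 34, 188]);


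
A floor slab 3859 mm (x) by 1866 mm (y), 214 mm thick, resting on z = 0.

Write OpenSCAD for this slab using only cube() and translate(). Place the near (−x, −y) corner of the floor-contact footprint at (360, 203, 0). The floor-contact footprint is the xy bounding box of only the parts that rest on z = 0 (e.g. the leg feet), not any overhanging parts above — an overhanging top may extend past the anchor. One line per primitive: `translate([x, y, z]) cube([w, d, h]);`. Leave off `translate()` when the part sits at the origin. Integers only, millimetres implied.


translate([360, 203, 0]) cube([3859, 1866, 214]);


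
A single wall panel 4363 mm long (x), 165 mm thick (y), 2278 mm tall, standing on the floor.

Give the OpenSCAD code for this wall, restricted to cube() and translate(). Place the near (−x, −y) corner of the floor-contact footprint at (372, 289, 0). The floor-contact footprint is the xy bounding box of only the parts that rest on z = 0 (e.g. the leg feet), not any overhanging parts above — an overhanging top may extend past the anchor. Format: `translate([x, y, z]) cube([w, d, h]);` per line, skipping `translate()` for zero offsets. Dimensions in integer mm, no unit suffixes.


translate([372, 289, 0]) cube([4363, 165, 2278]);


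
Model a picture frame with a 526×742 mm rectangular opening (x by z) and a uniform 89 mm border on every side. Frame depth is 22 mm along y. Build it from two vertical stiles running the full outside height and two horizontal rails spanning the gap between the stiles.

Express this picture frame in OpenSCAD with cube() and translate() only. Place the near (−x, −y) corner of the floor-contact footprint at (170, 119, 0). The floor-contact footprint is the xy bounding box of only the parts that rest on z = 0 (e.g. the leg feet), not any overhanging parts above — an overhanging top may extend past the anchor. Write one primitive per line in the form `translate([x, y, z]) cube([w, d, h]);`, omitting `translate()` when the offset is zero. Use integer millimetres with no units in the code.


translate([170, 119, 0]) cube([89, 22, 920]);
translate([785, 119, 0]) cube([89, 22, 920]);
translate([259, 119, 0]) cube([526, 22, 89]);
translate([259, 119, 831]) cube([526, 22, 89]);


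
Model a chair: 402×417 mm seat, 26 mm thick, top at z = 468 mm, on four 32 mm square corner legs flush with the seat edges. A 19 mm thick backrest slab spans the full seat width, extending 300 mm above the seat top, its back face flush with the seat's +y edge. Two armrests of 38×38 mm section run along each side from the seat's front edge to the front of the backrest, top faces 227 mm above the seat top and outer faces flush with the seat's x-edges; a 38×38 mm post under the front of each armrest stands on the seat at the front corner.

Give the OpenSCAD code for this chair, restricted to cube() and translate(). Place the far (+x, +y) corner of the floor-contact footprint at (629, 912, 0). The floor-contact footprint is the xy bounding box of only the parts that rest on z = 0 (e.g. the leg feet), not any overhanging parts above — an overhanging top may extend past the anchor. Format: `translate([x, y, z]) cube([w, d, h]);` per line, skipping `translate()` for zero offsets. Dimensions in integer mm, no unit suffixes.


translate([227, 495, 442]) cube([402, 417, 26]);
translate([227, 495, 0]) cube([32, 32, 442]);
translate([597, 495, 0]) cube([32, 32, 442]);
translate([227, 880, 0]) cube([32, 32, 442]);
translate([597, 880, 0]) cube([32, 32, 442]);
translate([227, 893, 468]) cube([402, 19, 300]);
translate([227, 495, 657]) cube([38, 398, 38]);
translate([591, 495, 657]) cube([38, 398, 38]);
translate([227, 495, 468]) cube([38, 38, 189]);
translate([591, 495, 468]) cube([38, 38, 189]);


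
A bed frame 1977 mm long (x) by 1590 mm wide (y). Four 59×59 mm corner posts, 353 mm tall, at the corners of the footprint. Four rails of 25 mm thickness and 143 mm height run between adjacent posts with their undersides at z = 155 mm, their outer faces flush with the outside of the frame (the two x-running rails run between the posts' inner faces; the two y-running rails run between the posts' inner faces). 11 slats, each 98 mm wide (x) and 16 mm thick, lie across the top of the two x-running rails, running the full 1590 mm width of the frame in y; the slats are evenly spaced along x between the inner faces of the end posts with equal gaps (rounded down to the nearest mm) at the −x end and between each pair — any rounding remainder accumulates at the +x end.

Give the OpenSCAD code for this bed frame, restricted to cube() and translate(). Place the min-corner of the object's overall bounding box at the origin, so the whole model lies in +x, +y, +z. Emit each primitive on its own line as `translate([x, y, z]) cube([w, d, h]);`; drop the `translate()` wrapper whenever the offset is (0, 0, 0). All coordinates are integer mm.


// slat z = rail_z + rail_h = 155 + 143 = 298
// slat gap = ⌊(1859 − 11·98) / 12⌋ = 65
cube([59, 59, 353]);
translate([0, 1531, 0]) cube([59, 59, 353]);
translate([1918, 0, 0]) cube([59, 59, 353]);
translate([1918, 1531, 0]) cube([59, 59, 353]);
translate([59, 0, 155]) cube([1859, 25, 143]);
translate([59, 1565, 155]) cube([1859, 25, 143]);
translate([0, 59, 155]) cube([25, 1472, 143]);
translate([1952, 59, 155]) cube([25, 1472, 143]);
translate([124, 0, 298]) cube([98, 1590, 16]);
translate([287, 0, 298]) cube([98, 1590, 16]);
translate([450, 0, 298]) cube([98, 1590, 16]);
translate([613, 0, 298]) cube([98, 1590, 16]);
translate([776, 0, 298]) cube([98, 1590, 16]);
translate([939, 0, 298]) cube([98, 1590, 16]);
translate([1102, 0, 298]) cube([98, 1590, 16]);
translate([1265, 0, 298]) cube([98, 1590, 16]);
translate([1428, 0, 298]) cube([98, 1590, 16]);
translate([1591, 0, 298]) cube([98, 1590, 16]);
translate([1754, 0, 298]) cube([98, 1590, 16]);


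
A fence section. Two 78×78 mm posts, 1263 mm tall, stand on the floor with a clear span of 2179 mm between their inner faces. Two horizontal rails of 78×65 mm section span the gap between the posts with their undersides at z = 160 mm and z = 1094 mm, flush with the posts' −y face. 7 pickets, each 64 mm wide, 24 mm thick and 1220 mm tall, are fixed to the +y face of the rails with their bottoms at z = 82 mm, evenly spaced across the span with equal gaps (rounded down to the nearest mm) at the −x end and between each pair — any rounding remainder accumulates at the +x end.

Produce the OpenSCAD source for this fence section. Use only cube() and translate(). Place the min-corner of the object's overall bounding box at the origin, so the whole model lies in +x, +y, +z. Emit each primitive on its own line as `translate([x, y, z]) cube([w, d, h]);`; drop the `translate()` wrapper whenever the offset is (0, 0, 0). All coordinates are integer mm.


cube([78, 78, 1263]);
translate([2257, 0, 0]) cube([78, 78, 1263]);
translate([78, 0, 160]) cube([2179, 78, 65]);
translate([78, 0, 1094]) cube([2179, 78, 65]);
translate([294, 78, 82]) cube([64, 24, 1220]);
translate([574, 78, 82]) cube([64, 24, 1220]);
translate([854, 78, 82]) cube([64, 24, 1220]);
translate([1134, 78, 82]) cube([64, 24, 1220]);
translate([1414, 78, 82]) cube([64, 24, 1220]);
translate([1694, 78, 82]) cube([64, 24, 1220]);
translate([1974, 78, 82]) cube([64, 24, 1220]);


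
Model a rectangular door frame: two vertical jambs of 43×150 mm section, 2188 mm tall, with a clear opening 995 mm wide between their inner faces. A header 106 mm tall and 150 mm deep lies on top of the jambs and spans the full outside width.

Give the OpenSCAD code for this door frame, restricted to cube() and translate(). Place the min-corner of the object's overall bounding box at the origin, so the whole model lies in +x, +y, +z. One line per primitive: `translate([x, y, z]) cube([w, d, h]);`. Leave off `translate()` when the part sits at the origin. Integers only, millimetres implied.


cube([43, 150, 2188]);
translate([1038, 0, 0]) cube([43, 150, 2188]);
translate([0, 0, 2188]) cube([1081, 150, 106]);


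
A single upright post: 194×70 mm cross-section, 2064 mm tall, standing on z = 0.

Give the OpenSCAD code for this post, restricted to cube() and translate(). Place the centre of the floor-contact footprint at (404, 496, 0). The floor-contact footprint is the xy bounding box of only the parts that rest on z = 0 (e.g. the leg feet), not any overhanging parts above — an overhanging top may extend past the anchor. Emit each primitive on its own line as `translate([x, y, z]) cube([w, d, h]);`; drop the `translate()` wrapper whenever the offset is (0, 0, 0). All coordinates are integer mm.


translate([307, 461, 0]) cube([194, 70, 2064]);


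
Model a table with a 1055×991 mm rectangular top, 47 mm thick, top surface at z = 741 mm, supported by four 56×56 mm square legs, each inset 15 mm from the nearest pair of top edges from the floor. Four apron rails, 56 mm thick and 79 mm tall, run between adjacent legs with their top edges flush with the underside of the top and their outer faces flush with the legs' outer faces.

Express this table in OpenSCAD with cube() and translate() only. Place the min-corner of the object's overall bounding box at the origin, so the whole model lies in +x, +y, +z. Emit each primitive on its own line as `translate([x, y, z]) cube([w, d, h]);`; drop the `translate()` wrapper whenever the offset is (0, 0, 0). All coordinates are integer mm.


translate([0, 0, 694]) cube([1055, 991, 47]);
translate([15, 15, 0]) cube([56, 56, 694]);
translate([984, 15, 0]) cube([56, 56, 694]);
translate([15, 920, 0]) cube([56, 56, 694]);
translate([984, 920, 0]) cube([56, 56, 694]);
translate([71, 15, 615]) cube([913, 56, 79]);
translate([71, 920, 615]) cube([913, 56, 79]);
translate([15, 71, 615]) cube([56, 849, 79]);
translate([984, 71, 615]) cube([56, 849, 79]);


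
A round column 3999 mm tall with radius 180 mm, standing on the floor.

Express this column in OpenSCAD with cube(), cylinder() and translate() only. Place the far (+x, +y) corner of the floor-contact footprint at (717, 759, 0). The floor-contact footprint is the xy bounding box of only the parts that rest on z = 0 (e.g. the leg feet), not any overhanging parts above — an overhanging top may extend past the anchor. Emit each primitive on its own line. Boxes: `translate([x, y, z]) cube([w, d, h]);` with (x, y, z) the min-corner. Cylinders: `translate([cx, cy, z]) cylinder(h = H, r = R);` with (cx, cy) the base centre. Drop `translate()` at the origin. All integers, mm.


translate([537, 579, 0]) cylinder(h = 3999, r = 180);


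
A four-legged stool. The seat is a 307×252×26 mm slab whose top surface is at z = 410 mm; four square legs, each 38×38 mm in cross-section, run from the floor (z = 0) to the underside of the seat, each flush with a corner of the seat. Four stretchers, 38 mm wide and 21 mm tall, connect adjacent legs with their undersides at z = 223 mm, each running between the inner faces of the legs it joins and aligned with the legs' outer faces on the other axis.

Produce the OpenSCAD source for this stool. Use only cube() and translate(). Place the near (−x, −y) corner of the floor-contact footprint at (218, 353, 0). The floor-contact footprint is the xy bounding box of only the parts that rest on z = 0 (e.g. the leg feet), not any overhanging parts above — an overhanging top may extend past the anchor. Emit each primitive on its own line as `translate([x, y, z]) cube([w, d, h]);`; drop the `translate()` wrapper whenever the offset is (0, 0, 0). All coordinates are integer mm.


translate([218, 353, 384]) cube([307, 252, 26]);
translate([218, 353, 0]) cube([38, 38, 384]);
translate([487, 353, 0]) cube([38, 38, 384]);
translate([218, 567, 0]) cube([38, 38, 384]);
translate([487, 567, 0]) cube([38, 38, 384]);
translate([256, 353, 223]) cube([231, 38, 21]);
translate([256, 567, 223]) cube([231, 38, 21]);
translate([218, 391, 223]) cube([38, 176, 21]);
translate([487, 391, 223]) cube([38, 176, 21]);
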